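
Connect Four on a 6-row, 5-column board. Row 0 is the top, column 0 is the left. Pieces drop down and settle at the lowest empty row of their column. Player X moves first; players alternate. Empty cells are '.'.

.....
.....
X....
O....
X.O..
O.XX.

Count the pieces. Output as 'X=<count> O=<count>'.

X=4 O=3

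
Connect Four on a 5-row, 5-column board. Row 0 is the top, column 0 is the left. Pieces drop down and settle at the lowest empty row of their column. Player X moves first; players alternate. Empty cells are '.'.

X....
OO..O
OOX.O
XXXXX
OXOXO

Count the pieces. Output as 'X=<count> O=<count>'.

X=9 O=9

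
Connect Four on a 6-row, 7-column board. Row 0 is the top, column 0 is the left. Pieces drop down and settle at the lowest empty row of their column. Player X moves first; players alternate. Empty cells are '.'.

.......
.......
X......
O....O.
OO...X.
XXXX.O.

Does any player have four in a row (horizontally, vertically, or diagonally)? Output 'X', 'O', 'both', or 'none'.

X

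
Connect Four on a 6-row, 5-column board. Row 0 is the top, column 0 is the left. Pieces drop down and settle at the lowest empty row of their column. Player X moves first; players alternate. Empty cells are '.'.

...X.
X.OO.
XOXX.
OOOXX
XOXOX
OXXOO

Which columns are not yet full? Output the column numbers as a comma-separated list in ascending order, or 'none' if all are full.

col 0: top cell = '.' → open
col 1: top cell = '.' → open
col 2: top cell = '.' → open
col 3: top cell = 'X' → FULL
col 4: top cell = '.' → open

Answer: 0,1,2,4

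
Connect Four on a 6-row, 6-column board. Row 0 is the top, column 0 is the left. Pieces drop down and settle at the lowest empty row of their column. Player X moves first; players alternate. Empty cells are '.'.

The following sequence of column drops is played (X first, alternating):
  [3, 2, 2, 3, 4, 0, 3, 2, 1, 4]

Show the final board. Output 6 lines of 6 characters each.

Move 1: X drops in col 3, lands at row 5
Move 2: O drops in col 2, lands at row 5
Move 3: X drops in col 2, lands at row 4
Move 4: O drops in col 3, lands at row 4
Move 5: X drops in col 4, lands at row 5
Move 6: O drops in col 0, lands at row 5
Move 7: X drops in col 3, lands at row 3
Move 8: O drops in col 2, lands at row 3
Move 9: X drops in col 1, lands at row 5
Move 10: O drops in col 4, lands at row 4

Answer: ......
......
......
..OX..
..XOO.
OXOXX.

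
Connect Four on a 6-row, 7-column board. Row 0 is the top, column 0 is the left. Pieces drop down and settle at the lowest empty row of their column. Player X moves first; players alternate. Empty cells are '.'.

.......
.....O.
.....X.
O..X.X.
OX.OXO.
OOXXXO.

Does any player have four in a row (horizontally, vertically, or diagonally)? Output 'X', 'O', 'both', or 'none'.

none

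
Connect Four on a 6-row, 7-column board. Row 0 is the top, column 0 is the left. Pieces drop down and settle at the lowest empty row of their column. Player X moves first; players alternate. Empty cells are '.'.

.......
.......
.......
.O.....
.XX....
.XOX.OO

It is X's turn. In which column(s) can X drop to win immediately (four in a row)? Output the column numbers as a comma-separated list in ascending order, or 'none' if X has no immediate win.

Answer: none

Derivation:
col 0: drop X → no win
col 1: drop X → no win
col 2: drop X → no win
col 3: drop X → no win
col 4: drop X → no win
col 5: drop X → no win
col 6: drop X → no win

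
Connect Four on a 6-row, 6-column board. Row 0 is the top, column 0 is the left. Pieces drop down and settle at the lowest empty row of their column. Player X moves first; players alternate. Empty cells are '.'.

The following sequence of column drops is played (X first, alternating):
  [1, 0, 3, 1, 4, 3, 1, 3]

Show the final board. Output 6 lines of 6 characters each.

Answer: ......
......
......
.X.O..
.O.O..
OX.XX.

Derivation:
Move 1: X drops in col 1, lands at row 5
Move 2: O drops in col 0, lands at row 5
Move 3: X drops in col 3, lands at row 5
Move 4: O drops in col 1, lands at row 4
Move 5: X drops in col 4, lands at row 5
Move 6: O drops in col 3, lands at row 4
Move 7: X drops in col 1, lands at row 3
Move 8: O drops in col 3, lands at row 3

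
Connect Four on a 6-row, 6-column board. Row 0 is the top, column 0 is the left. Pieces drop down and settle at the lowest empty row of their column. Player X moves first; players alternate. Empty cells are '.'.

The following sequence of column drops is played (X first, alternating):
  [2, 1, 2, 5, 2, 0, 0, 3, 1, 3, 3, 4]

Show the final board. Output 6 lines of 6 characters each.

Move 1: X drops in col 2, lands at row 5
Move 2: O drops in col 1, lands at row 5
Move 3: X drops in col 2, lands at row 4
Move 4: O drops in col 5, lands at row 5
Move 5: X drops in col 2, lands at row 3
Move 6: O drops in col 0, lands at row 5
Move 7: X drops in col 0, lands at row 4
Move 8: O drops in col 3, lands at row 5
Move 9: X drops in col 1, lands at row 4
Move 10: O drops in col 3, lands at row 4
Move 11: X drops in col 3, lands at row 3
Move 12: O drops in col 4, lands at row 5

Answer: ......
......
......
..XX..
XXXO..
OOXOOO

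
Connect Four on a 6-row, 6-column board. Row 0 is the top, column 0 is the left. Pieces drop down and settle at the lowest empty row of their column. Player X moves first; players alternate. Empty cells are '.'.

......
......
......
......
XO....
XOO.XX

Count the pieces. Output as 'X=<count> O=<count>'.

X=4 O=3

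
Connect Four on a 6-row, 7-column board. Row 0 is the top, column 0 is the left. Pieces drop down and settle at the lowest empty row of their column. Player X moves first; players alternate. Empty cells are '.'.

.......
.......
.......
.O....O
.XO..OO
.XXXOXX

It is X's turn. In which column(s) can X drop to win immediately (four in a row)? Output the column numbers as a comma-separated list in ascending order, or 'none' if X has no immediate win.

Answer: 0

Derivation:
col 0: drop X → WIN!
col 1: drop X → no win
col 2: drop X → no win
col 3: drop X → no win
col 4: drop X → no win
col 5: drop X → no win
col 6: drop X → no win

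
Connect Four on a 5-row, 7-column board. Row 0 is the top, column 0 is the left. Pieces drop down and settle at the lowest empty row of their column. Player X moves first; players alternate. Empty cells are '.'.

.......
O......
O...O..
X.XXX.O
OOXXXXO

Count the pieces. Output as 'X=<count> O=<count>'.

X=8 O=7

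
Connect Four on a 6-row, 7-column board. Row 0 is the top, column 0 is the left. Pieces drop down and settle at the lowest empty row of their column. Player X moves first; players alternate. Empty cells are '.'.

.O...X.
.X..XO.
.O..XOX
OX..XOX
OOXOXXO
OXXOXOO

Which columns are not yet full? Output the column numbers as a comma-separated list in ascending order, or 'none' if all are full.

col 0: top cell = '.' → open
col 1: top cell = 'O' → FULL
col 2: top cell = '.' → open
col 3: top cell = '.' → open
col 4: top cell = '.' → open
col 5: top cell = 'X' → FULL
col 6: top cell = '.' → open

Answer: 0,2,3,4,6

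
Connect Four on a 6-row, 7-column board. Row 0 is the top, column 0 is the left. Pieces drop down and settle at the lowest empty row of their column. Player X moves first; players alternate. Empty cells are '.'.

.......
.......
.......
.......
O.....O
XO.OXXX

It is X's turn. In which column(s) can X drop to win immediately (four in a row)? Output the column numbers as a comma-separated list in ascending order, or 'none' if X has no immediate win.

Answer: none

Derivation:
col 0: drop X → no win
col 1: drop X → no win
col 2: drop X → no win
col 3: drop X → no win
col 4: drop X → no win
col 5: drop X → no win
col 6: drop X → no win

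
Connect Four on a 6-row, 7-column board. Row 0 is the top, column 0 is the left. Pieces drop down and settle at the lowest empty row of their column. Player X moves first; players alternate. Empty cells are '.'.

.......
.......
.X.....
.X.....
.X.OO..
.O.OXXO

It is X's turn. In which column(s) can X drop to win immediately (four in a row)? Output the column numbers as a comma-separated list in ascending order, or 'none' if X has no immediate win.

Answer: 1

Derivation:
col 0: drop X → no win
col 1: drop X → WIN!
col 2: drop X → no win
col 3: drop X → no win
col 4: drop X → no win
col 5: drop X → no win
col 6: drop X → no win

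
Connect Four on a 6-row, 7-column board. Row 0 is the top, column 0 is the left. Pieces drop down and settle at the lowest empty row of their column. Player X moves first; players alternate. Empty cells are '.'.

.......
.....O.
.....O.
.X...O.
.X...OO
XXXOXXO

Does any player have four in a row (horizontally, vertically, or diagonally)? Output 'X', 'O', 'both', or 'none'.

O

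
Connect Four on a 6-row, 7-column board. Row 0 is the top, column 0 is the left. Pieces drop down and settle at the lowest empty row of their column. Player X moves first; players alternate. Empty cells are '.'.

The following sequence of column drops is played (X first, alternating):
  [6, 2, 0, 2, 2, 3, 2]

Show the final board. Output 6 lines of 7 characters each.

Answer: .......
.......
..X....
..X....
..O....
X.OO..X

Derivation:
Move 1: X drops in col 6, lands at row 5
Move 2: O drops in col 2, lands at row 5
Move 3: X drops in col 0, lands at row 5
Move 4: O drops in col 2, lands at row 4
Move 5: X drops in col 2, lands at row 3
Move 6: O drops in col 3, lands at row 5
Move 7: X drops in col 2, lands at row 2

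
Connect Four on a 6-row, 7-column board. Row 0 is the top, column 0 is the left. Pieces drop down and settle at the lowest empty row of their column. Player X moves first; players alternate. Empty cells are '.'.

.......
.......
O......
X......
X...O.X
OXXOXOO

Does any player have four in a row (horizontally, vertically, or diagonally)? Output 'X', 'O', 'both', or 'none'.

none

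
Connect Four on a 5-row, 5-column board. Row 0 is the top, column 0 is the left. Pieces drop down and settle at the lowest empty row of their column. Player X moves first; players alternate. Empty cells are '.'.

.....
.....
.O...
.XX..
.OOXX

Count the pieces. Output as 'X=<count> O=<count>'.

X=4 O=3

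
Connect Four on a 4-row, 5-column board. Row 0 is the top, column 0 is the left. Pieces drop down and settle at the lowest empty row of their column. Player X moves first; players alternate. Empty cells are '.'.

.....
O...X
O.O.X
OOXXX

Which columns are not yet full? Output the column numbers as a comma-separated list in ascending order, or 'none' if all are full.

col 0: top cell = '.' → open
col 1: top cell = '.' → open
col 2: top cell = '.' → open
col 3: top cell = '.' → open
col 4: top cell = '.' → open

Answer: 0,1,2,3,4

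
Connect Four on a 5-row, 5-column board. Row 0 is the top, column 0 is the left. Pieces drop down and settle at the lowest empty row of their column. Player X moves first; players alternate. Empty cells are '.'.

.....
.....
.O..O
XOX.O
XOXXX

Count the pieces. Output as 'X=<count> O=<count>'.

X=6 O=5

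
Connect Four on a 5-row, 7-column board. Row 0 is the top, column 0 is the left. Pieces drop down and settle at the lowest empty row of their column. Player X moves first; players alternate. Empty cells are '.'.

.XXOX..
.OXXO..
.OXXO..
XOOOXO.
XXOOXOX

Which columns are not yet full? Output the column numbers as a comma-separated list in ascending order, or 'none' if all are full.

col 0: top cell = '.' → open
col 1: top cell = 'X' → FULL
col 2: top cell = 'X' → FULL
col 3: top cell = 'O' → FULL
col 4: top cell = 'X' → FULL
col 5: top cell = '.' → open
col 6: top cell = '.' → open

Answer: 0,5,6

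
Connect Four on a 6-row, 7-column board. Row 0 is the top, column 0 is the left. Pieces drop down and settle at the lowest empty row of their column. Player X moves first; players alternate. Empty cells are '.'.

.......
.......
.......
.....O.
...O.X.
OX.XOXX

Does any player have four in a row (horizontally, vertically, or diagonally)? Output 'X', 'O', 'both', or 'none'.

none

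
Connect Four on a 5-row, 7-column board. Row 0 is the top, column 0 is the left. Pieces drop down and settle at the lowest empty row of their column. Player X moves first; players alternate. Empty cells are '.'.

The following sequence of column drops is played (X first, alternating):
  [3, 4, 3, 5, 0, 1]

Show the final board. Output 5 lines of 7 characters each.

Answer: .......
.......
.......
...X...
XO.XOO.

Derivation:
Move 1: X drops in col 3, lands at row 4
Move 2: O drops in col 4, lands at row 4
Move 3: X drops in col 3, lands at row 3
Move 4: O drops in col 5, lands at row 4
Move 5: X drops in col 0, lands at row 4
Move 6: O drops in col 1, lands at row 4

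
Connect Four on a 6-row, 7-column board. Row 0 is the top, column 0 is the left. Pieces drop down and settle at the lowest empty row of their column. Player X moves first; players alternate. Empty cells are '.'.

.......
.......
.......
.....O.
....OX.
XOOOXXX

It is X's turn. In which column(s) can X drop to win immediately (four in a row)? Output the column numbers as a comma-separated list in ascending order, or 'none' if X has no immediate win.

col 0: drop X → no win
col 1: drop X → no win
col 2: drop X → no win
col 3: drop X → no win
col 4: drop X → no win
col 5: drop X → no win
col 6: drop X → no win

Answer: none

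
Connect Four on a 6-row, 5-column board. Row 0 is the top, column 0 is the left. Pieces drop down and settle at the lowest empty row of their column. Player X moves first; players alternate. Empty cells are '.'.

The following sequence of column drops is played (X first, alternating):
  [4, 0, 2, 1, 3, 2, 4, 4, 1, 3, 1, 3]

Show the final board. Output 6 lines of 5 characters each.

Move 1: X drops in col 4, lands at row 5
Move 2: O drops in col 0, lands at row 5
Move 3: X drops in col 2, lands at row 5
Move 4: O drops in col 1, lands at row 5
Move 5: X drops in col 3, lands at row 5
Move 6: O drops in col 2, lands at row 4
Move 7: X drops in col 4, lands at row 4
Move 8: O drops in col 4, lands at row 3
Move 9: X drops in col 1, lands at row 4
Move 10: O drops in col 3, lands at row 4
Move 11: X drops in col 1, lands at row 3
Move 12: O drops in col 3, lands at row 3

Answer: .....
.....
.....
.X.OO
.XOOX
OOXXX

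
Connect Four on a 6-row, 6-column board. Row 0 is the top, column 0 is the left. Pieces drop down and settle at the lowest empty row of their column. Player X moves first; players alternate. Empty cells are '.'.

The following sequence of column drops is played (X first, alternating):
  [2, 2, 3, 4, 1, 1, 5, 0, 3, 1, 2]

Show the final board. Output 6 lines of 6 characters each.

Move 1: X drops in col 2, lands at row 5
Move 2: O drops in col 2, lands at row 4
Move 3: X drops in col 3, lands at row 5
Move 4: O drops in col 4, lands at row 5
Move 5: X drops in col 1, lands at row 5
Move 6: O drops in col 1, lands at row 4
Move 7: X drops in col 5, lands at row 5
Move 8: O drops in col 0, lands at row 5
Move 9: X drops in col 3, lands at row 4
Move 10: O drops in col 1, lands at row 3
Move 11: X drops in col 2, lands at row 3

Answer: ......
......
......
.OX...
.OOX..
OXXXOX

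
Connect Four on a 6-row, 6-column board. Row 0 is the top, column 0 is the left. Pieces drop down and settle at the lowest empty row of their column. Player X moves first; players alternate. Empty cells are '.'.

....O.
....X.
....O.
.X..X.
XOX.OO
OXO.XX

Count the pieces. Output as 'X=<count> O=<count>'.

X=8 O=7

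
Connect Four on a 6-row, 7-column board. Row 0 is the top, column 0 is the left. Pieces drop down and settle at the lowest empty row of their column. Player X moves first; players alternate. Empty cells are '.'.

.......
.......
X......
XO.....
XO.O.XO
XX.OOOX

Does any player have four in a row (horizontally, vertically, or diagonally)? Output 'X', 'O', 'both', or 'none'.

X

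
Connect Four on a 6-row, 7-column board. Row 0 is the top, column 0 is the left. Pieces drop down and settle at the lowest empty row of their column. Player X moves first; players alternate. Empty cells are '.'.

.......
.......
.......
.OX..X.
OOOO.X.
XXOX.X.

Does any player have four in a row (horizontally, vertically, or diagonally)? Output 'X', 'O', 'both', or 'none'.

O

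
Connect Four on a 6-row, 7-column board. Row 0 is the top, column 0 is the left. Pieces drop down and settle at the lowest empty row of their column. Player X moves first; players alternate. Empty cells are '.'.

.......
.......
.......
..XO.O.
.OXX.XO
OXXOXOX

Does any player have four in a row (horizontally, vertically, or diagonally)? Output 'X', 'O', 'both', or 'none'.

none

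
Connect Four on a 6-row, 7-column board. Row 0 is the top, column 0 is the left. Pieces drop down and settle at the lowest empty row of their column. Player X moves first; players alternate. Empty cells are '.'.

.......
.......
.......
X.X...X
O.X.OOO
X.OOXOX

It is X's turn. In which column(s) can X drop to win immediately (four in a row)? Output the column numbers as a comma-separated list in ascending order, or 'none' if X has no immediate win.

col 0: drop X → no win
col 1: drop X → no win
col 2: drop X → no win
col 3: drop X → no win
col 4: drop X → no win
col 5: drop X → no win
col 6: drop X → no win

Answer: none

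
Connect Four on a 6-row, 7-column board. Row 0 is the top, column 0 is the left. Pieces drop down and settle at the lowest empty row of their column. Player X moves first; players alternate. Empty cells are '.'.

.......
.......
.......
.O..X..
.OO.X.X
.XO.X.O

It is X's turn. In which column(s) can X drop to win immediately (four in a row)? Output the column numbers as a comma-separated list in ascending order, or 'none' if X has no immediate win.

col 0: drop X → no win
col 1: drop X → no win
col 2: drop X → no win
col 3: drop X → no win
col 4: drop X → WIN!
col 5: drop X → no win
col 6: drop X → no win

Answer: 4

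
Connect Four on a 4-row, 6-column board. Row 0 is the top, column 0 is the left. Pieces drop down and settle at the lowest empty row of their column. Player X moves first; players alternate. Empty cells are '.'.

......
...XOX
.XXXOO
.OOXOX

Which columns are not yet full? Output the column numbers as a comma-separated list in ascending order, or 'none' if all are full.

col 0: top cell = '.' → open
col 1: top cell = '.' → open
col 2: top cell = '.' → open
col 3: top cell = '.' → open
col 4: top cell = '.' → open
col 5: top cell = '.' → open

Answer: 0,1,2,3,4,5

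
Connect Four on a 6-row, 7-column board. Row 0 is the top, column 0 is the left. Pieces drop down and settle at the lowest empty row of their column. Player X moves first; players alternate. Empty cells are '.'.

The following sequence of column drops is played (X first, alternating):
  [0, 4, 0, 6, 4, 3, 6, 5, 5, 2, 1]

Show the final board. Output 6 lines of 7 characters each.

Move 1: X drops in col 0, lands at row 5
Move 2: O drops in col 4, lands at row 5
Move 3: X drops in col 0, lands at row 4
Move 4: O drops in col 6, lands at row 5
Move 5: X drops in col 4, lands at row 4
Move 6: O drops in col 3, lands at row 5
Move 7: X drops in col 6, lands at row 4
Move 8: O drops in col 5, lands at row 5
Move 9: X drops in col 5, lands at row 4
Move 10: O drops in col 2, lands at row 5
Move 11: X drops in col 1, lands at row 5

Answer: .......
.......
.......
.......
X...XXX
XXOOOOO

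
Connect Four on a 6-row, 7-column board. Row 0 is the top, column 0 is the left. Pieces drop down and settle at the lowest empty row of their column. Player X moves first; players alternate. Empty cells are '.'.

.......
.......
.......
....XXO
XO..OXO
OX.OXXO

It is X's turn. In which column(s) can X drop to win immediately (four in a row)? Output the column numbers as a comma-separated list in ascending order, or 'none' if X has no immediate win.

Answer: 5

Derivation:
col 0: drop X → no win
col 1: drop X → no win
col 2: drop X → no win
col 3: drop X → no win
col 4: drop X → no win
col 5: drop X → WIN!
col 6: drop X → no win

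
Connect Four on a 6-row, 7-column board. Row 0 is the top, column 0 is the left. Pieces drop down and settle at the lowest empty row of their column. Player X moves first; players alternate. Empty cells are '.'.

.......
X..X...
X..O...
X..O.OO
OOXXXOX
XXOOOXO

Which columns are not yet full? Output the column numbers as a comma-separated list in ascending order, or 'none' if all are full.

col 0: top cell = '.' → open
col 1: top cell = '.' → open
col 2: top cell = '.' → open
col 3: top cell = '.' → open
col 4: top cell = '.' → open
col 5: top cell = '.' → open
col 6: top cell = '.' → open

Answer: 0,1,2,3,4,5,6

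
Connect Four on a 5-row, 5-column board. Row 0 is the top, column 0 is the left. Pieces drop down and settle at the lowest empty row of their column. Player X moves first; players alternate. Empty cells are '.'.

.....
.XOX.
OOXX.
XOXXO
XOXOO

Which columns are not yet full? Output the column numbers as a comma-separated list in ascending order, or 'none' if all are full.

Answer: 0,1,2,3,4

Derivation:
col 0: top cell = '.' → open
col 1: top cell = '.' → open
col 2: top cell = '.' → open
col 3: top cell = '.' → open
col 4: top cell = '.' → open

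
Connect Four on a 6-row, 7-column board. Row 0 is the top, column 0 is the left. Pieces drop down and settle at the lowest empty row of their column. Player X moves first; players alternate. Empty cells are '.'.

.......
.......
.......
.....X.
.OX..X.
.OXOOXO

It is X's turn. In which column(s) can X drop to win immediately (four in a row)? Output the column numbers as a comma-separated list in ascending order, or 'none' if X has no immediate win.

col 0: drop X → no win
col 1: drop X → no win
col 2: drop X → no win
col 3: drop X → no win
col 4: drop X → no win
col 5: drop X → WIN!
col 6: drop X → no win

Answer: 5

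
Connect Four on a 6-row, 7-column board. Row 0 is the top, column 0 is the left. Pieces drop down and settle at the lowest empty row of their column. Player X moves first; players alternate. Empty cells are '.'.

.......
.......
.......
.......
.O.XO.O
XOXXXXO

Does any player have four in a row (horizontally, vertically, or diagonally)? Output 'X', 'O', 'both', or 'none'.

X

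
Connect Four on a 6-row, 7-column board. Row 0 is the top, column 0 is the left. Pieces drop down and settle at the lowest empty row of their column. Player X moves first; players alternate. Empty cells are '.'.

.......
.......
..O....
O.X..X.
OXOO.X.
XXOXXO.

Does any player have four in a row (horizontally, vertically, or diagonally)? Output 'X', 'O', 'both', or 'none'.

none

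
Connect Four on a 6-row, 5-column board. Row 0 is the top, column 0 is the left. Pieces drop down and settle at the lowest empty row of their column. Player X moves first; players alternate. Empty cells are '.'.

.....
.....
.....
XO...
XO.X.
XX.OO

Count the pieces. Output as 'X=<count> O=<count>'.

X=5 O=4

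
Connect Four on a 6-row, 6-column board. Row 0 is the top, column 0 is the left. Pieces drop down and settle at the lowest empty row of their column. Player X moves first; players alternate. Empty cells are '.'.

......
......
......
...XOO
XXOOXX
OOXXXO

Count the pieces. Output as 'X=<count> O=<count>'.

X=8 O=7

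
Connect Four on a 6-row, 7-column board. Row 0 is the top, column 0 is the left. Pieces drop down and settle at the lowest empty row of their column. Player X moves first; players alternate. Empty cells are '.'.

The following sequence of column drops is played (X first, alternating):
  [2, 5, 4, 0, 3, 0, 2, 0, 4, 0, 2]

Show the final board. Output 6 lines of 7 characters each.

Answer: .......
.......
O......
O.X....
O.X.X..
O.XXXO.

Derivation:
Move 1: X drops in col 2, lands at row 5
Move 2: O drops in col 5, lands at row 5
Move 3: X drops in col 4, lands at row 5
Move 4: O drops in col 0, lands at row 5
Move 5: X drops in col 3, lands at row 5
Move 6: O drops in col 0, lands at row 4
Move 7: X drops in col 2, lands at row 4
Move 8: O drops in col 0, lands at row 3
Move 9: X drops in col 4, lands at row 4
Move 10: O drops in col 0, lands at row 2
Move 11: X drops in col 2, lands at row 3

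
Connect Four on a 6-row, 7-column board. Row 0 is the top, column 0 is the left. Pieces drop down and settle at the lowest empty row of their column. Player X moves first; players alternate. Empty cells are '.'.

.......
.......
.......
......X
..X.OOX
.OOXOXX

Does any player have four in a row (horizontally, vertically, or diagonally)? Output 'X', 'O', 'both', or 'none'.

none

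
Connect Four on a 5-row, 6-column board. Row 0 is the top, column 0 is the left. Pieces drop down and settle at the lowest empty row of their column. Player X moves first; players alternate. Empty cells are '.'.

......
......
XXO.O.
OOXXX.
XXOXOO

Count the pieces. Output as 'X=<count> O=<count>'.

X=8 O=7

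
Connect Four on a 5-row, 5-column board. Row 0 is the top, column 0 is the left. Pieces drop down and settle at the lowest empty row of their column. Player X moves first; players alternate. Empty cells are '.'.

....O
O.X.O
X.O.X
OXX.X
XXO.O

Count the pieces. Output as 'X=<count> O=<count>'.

X=8 O=7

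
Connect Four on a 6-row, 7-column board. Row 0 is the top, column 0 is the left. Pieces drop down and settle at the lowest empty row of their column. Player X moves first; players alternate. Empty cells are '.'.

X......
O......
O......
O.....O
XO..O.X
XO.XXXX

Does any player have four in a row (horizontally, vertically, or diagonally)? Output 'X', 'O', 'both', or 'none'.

X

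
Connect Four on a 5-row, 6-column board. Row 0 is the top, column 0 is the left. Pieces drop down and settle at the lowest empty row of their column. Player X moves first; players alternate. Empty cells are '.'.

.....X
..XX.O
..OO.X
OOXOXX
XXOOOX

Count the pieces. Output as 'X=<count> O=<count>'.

X=10 O=9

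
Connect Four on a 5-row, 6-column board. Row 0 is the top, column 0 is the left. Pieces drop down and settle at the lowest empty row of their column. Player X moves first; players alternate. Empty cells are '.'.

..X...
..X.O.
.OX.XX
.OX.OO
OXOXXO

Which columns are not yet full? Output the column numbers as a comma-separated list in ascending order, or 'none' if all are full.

Answer: 0,1,3,4,5

Derivation:
col 0: top cell = '.' → open
col 1: top cell = '.' → open
col 2: top cell = 'X' → FULL
col 3: top cell = '.' → open
col 4: top cell = '.' → open
col 5: top cell = '.' → open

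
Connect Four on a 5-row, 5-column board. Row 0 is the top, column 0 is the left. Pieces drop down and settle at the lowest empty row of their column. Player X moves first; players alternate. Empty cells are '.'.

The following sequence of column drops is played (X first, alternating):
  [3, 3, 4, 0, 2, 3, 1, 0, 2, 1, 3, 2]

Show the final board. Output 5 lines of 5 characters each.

Answer: .....
...X.
..OO.
OOXO.
OXXXX

Derivation:
Move 1: X drops in col 3, lands at row 4
Move 2: O drops in col 3, lands at row 3
Move 3: X drops in col 4, lands at row 4
Move 4: O drops in col 0, lands at row 4
Move 5: X drops in col 2, lands at row 4
Move 6: O drops in col 3, lands at row 2
Move 7: X drops in col 1, lands at row 4
Move 8: O drops in col 0, lands at row 3
Move 9: X drops in col 2, lands at row 3
Move 10: O drops in col 1, lands at row 3
Move 11: X drops in col 3, lands at row 1
Move 12: O drops in col 2, lands at row 2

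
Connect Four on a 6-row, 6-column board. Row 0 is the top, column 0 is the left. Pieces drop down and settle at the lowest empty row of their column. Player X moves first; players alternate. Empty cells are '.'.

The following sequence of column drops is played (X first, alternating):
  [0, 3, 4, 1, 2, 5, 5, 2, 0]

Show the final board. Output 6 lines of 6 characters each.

Answer: ......
......
......
......
X.O..X
XOXOXO

Derivation:
Move 1: X drops in col 0, lands at row 5
Move 2: O drops in col 3, lands at row 5
Move 3: X drops in col 4, lands at row 5
Move 4: O drops in col 1, lands at row 5
Move 5: X drops in col 2, lands at row 5
Move 6: O drops in col 5, lands at row 5
Move 7: X drops in col 5, lands at row 4
Move 8: O drops in col 2, lands at row 4
Move 9: X drops in col 0, lands at row 4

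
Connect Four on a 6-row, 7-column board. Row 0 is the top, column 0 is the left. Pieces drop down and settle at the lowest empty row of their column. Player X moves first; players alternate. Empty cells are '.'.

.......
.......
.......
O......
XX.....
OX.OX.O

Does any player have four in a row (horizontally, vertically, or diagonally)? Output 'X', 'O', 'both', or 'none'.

none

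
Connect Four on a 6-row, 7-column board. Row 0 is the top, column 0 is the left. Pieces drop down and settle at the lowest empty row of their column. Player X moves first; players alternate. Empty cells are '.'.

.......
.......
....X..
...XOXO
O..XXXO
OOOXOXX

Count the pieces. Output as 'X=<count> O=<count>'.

X=9 O=8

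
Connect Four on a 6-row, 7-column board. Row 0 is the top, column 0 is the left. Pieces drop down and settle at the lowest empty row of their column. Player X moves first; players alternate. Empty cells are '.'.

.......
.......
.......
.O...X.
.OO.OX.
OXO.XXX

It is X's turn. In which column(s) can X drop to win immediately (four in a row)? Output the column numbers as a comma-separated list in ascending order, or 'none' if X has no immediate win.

col 0: drop X → no win
col 1: drop X → no win
col 2: drop X → no win
col 3: drop X → WIN!
col 4: drop X → no win
col 5: drop X → WIN!
col 6: drop X → no win

Answer: 3,5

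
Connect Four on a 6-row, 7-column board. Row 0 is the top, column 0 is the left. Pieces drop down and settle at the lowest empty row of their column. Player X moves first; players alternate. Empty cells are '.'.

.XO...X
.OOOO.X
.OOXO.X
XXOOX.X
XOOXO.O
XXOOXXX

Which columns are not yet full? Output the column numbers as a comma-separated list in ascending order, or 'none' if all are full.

col 0: top cell = '.' → open
col 1: top cell = 'X' → FULL
col 2: top cell = 'O' → FULL
col 3: top cell = '.' → open
col 4: top cell = '.' → open
col 5: top cell = '.' → open
col 6: top cell = 'X' → FULL

Answer: 0,3,4,5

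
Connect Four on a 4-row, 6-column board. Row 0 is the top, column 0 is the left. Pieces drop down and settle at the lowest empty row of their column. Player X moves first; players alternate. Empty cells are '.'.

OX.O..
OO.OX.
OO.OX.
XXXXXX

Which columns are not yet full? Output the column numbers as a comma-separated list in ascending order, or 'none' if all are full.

Answer: 2,4,5

Derivation:
col 0: top cell = 'O' → FULL
col 1: top cell = 'X' → FULL
col 2: top cell = '.' → open
col 3: top cell = 'O' → FULL
col 4: top cell = '.' → open
col 5: top cell = '.' → open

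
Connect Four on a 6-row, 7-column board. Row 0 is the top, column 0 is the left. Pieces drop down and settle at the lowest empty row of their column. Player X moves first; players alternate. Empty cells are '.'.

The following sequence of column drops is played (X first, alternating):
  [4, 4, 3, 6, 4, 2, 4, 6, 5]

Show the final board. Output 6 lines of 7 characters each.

Move 1: X drops in col 4, lands at row 5
Move 2: O drops in col 4, lands at row 4
Move 3: X drops in col 3, lands at row 5
Move 4: O drops in col 6, lands at row 5
Move 5: X drops in col 4, lands at row 3
Move 6: O drops in col 2, lands at row 5
Move 7: X drops in col 4, lands at row 2
Move 8: O drops in col 6, lands at row 4
Move 9: X drops in col 5, lands at row 5

Answer: .......
.......
....X..
....X..
....O.O
..OXXXO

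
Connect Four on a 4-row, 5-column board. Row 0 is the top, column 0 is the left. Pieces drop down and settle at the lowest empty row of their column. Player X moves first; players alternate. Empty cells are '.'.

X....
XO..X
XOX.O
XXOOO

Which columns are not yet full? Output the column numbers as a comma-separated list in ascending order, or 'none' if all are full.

col 0: top cell = 'X' → FULL
col 1: top cell = '.' → open
col 2: top cell = '.' → open
col 3: top cell = '.' → open
col 4: top cell = '.' → open

Answer: 1,2,3,4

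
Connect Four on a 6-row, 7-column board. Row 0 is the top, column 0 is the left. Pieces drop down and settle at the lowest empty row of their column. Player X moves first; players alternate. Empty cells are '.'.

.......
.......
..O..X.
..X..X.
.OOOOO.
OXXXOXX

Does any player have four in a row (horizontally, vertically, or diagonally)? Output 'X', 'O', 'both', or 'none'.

O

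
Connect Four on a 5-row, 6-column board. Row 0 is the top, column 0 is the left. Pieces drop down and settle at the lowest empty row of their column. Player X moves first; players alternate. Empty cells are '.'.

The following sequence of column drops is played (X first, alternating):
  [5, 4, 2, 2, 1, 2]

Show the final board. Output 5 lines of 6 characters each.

Move 1: X drops in col 5, lands at row 4
Move 2: O drops in col 4, lands at row 4
Move 3: X drops in col 2, lands at row 4
Move 4: O drops in col 2, lands at row 3
Move 5: X drops in col 1, lands at row 4
Move 6: O drops in col 2, lands at row 2

Answer: ......
......
..O...
..O...
.XX.OX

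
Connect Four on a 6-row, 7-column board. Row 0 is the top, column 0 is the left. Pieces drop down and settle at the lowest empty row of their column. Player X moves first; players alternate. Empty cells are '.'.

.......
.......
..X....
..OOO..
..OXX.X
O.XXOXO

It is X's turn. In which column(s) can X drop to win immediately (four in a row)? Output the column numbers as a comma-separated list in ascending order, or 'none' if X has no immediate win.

col 0: drop X → no win
col 1: drop X → no win
col 2: drop X → no win
col 3: drop X → no win
col 4: drop X → no win
col 5: drop X → WIN!
col 6: drop X → no win

Answer: 5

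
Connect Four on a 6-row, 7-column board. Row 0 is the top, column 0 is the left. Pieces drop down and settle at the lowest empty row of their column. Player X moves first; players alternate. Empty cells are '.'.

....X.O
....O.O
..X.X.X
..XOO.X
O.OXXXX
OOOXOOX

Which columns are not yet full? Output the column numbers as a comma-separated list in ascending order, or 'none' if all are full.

Answer: 0,1,2,3,5

Derivation:
col 0: top cell = '.' → open
col 1: top cell = '.' → open
col 2: top cell = '.' → open
col 3: top cell = '.' → open
col 4: top cell = 'X' → FULL
col 5: top cell = '.' → open
col 6: top cell = 'O' → FULL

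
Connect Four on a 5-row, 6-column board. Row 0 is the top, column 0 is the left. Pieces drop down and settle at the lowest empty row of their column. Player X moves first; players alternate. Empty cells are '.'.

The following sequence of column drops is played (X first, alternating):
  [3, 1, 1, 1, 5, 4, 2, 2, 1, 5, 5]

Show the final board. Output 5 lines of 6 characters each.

Move 1: X drops in col 3, lands at row 4
Move 2: O drops in col 1, lands at row 4
Move 3: X drops in col 1, lands at row 3
Move 4: O drops in col 1, lands at row 2
Move 5: X drops in col 5, lands at row 4
Move 6: O drops in col 4, lands at row 4
Move 7: X drops in col 2, lands at row 4
Move 8: O drops in col 2, lands at row 3
Move 9: X drops in col 1, lands at row 1
Move 10: O drops in col 5, lands at row 3
Move 11: X drops in col 5, lands at row 2

Answer: ......
.X....
.O...X
.XO..O
.OXXOX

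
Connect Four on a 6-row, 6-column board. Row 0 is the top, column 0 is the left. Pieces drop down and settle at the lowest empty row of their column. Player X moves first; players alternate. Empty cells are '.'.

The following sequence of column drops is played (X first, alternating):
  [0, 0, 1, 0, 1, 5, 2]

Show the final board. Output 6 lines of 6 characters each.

Move 1: X drops in col 0, lands at row 5
Move 2: O drops in col 0, lands at row 4
Move 3: X drops in col 1, lands at row 5
Move 4: O drops in col 0, lands at row 3
Move 5: X drops in col 1, lands at row 4
Move 6: O drops in col 5, lands at row 5
Move 7: X drops in col 2, lands at row 5

Answer: ......
......
......
O.....
OX....
XXX..O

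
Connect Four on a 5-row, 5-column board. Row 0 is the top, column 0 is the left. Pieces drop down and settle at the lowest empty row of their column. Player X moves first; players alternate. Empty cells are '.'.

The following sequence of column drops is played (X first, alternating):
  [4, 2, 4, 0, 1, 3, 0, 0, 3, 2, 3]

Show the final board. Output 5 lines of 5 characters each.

Answer: .....
.....
O..X.
X.OXX
OXOOX

Derivation:
Move 1: X drops in col 4, lands at row 4
Move 2: O drops in col 2, lands at row 4
Move 3: X drops in col 4, lands at row 3
Move 4: O drops in col 0, lands at row 4
Move 5: X drops in col 1, lands at row 4
Move 6: O drops in col 3, lands at row 4
Move 7: X drops in col 0, lands at row 3
Move 8: O drops in col 0, lands at row 2
Move 9: X drops in col 3, lands at row 3
Move 10: O drops in col 2, lands at row 3
Move 11: X drops in col 3, lands at row 2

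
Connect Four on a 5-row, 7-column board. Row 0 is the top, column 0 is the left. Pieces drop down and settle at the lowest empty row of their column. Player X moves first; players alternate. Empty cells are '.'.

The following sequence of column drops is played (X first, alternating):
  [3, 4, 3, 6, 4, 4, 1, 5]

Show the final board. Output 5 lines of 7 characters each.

Answer: .......
.......
....O..
...XX..
.X.XOOO

Derivation:
Move 1: X drops in col 3, lands at row 4
Move 2: O drops in col 4, lands at row 4
Move 3: X drops in col 3, lands at row 3
Move 4: O drops in col 6, lands at row 4
Move 5: X drops in col 4, lands at row 3
Move 6: O drops in col 4, lands at row 2
Move 7: X drops in col 1, lands at row 4
Move 8: O drops in col 5, lands at row 4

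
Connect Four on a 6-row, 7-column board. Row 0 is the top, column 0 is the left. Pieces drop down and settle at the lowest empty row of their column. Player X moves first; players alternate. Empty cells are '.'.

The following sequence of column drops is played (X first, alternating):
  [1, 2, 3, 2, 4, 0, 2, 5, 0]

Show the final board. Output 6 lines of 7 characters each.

Move 1: X drops in col 1, lands at row 5
Move 2: O drops in col 2, lands at row 5
Move 3: X drops in col 3, lands at row 5
Move 4: O drops in col 2, lands at row 4
Move 5: X drops in col 4, lands at row 5
Move 6: O drops in col 0, lands at row 5
Move 7: X drops in col 2, lands at row 3
Move 8: O drops in col 5, lands at row 5
Move 9: X drops in col 0, lands at row 4

Answer: .......
.......
.......
..X....
X.O....
OXOXXO.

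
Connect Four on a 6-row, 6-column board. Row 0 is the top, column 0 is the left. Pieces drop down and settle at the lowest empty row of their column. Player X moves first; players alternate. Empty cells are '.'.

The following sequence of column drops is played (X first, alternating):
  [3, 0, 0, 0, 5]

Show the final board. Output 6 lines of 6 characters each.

Answer: ......
......
......
O.....
X.....
O..X.X

Derivation:
Move 1: X drops in col 3, lands at row 5
Move 2: O drops in col 0, lands at row 5
Move 3: X drops in col 0, lands at row 4
Move 4: O drops in col 0, lands at row 3
Move 5: X drops in col 5, lands at row 5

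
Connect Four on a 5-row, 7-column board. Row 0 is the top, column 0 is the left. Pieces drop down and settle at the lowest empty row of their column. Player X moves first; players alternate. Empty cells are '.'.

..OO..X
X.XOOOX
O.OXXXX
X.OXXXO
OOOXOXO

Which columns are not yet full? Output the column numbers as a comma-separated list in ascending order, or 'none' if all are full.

col 0: top cell = '.' → open
col 1: top cell = '.' → open
col 2: top cell = 'O' → FULL
col 3: top cell = 'O' → FULL
col 4: top cell = '.' → open
col 5: top cell = '.' → open
col 6: top cell = 'X' → FULL

Answer: 0,1,4,5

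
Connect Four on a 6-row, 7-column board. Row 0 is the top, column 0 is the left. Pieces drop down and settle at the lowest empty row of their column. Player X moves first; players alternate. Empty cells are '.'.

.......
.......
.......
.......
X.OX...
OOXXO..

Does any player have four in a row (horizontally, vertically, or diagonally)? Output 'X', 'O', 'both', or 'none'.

none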